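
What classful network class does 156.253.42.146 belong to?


First octet: 156
Binary: 10011100
10xxxxxx -> Class B (128-191)
Class B, default mask 255.255.0.0 (/16)


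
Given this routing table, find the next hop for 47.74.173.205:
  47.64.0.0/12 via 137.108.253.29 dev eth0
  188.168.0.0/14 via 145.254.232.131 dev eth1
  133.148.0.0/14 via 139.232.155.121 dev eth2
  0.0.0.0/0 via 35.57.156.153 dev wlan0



Longest prefix match for 47.74.173.205:
  /12 47.64.0.0: MATCH
  /14 188.168.0.0: no
  /14 133.148.0.0: no
  /0 0.0.0.0: MATCH
Selected: next-hop 137.108.253.29 via eth0 (matched /12)


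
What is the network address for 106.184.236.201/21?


IP:   01101010.10111000.11101100.11001001
Mask: 11111111.11111111.11111000.00000000
AND operation:
Net:  01101010.10111000.11101000.00000000
Network: 106.184.232.0/21


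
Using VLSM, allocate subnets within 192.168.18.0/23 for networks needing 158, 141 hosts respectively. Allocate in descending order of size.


158 hosts -> /24 (254 usable): 192.168.18.0/24
141 hosts -> /24 (254 usable): 192.168.19.0/24
Allocation: 192.168.18.0/24 (158 hosts, 254 usable); 192.168.19.0/24 (141 hosts, 254 usable)


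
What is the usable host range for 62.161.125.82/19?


Network: 62.161.96.0
Broadcast: 62.161.127.255
First usable = network + 1
Last usable = broadcast - 1
Range: 62.161.96.1 to 62.161.127.254


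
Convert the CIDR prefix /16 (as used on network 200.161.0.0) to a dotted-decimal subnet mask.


/16 means 16 network bits, 16 host bits
Binary: 11111111111111110000000000000000
Mask: 255.255.0.0


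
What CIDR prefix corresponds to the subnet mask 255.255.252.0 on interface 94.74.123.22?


Binary: 11111111.11111111.11111100.00000000
Count leading 1s
Prefix: /22


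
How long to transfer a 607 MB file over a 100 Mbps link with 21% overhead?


Effective throughput = 100 * (1 - 21/100) = 79 Mbps
File size in Mb = 607 * 8 = 4856 Mb
Time = 4856 / 79
Time = 61.4684 seconds


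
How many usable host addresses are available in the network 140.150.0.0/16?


Host bits = 32 - 16 = 16
Total addresses = 2^16 = 65536
Usable = total - 2 (network and broadcast)
Usable hosts: 65534


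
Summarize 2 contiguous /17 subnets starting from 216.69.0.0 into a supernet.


Original prefix: /17
Number of subnets: 2 = 2^1
New prefix = 17 - 1 = 16
Supernet: 216.69.0.0/16


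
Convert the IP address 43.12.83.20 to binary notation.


43 = 00101011
12 = 00001100
83 = 01010011
20 = 00010100
Binary: 00101011.00001100.01010011.00010100


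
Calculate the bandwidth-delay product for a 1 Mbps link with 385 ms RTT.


BDP = bandwidth * RTT
= 1 Mbps * 385 ms
= 1 * 1e6 * 385 / 1000 bits
= 385000 bits
= 48125 bytes
= 46.9971 KB
BDP = 385000 bits (48125 bytes)


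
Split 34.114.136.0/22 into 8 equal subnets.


New prefix = 22 + 3 = 25
Each subnet has 128 addresses
  34.114.136.0/25
  34.114.136.128/25
  34.114.137.0/25
  34.114.137.128/25
  34.114.138.0/25
  34.114.138.128/25
  34.114.139.0/25
  34.114.139.128/25
Subnets: 34.114.136.0/25, 34.114.136.128/25, 34.114.137.0/25, 34.114.137.128/25, 34.114.138.0/25, 34.114.138.128/25, 34.114.139.0/25, 34.114.139.128/25


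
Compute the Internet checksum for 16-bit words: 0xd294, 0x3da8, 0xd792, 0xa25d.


Sum all words (with carry folding):
+ 0xd294 = 0xd294
+ 0x3da8 = 0x103d
+ 0xd792 = 0xe7cf
+ 0xa25d = 0x8a2d
One's complement: ~0x8a2d
Checksum = 0x75d2


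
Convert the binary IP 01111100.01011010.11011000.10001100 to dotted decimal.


01111100 = 124
01011010 = 90
11011000 = 216
10001100 = 140
IP: 124.90.216.140


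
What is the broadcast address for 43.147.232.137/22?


Network: 43.147.232.0/22
Host bits = 10
Set all host bits to 1:
Broadcast: 43.147.235.255


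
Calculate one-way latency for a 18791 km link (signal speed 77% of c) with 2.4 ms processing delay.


Speed = 0.77 * 3e5 km/s = 231000 km/s
Propagation delay = 18791 / 231000 = 0.0813 s = 81.3463 ms
Processing delay = 2.4 ms
Total one-way latency = 83.7463 ms


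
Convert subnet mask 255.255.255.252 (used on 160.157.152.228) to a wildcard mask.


Subnet mask: 255.255.255.252
Wildcard = 255.255.255.255 - subnet mask
255 - 255 = 0
255 - 255 = 0
255 - 255 = 0
255 - 252 = 3
Wildcard: 0.0.0.3


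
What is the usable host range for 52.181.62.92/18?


Network: 52.181.0.0
Broadcast: 52.181.63.255
First usable = network + 1
Last usable = broadcast - 1
Range: 52.181.0.1 to 52.181.63.254


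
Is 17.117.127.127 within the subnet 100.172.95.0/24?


Subnet network: 100.172.95.0
Test IP AND mask: 17.117.127.0
No, 17.117.127.127 is not in 100.172.95.0/24


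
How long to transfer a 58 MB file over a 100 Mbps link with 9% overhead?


Effective throughput = 100 * (1 - 9/100) = 91 Mbps
File size in Mb = 58 * 8 = 464 Mb
Time = 464 / 91
Time = 5.0989 seconds


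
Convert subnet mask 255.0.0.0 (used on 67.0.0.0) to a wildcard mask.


Subnet mask: 255.0.0.0
Wildcard = 255.255.255.255 - subnet mask
255 - 255 = 0
255 - 0 = 255
255 - 0 = 255
255 - 0 = 255
Wildcard: 0.255.255.255


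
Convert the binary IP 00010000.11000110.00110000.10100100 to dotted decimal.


00010000 = 16
11000110 = 198
00110000 = 48
10100100 = 164
IP: 16.198.48.164


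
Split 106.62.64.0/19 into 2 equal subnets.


New prefix = 19 + 1 = 20
Each subnet has 4096 addresses
  106.62.64.0/20
  106.62.80.0/20
Subnets: 106.62.64.0/20, 106.62.80.0/20


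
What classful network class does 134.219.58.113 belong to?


First octet: 134
Binary: 10000110
10xxxxxx -> Class B (128-191)
Class B, default mask 255.255.0.0 (/16)


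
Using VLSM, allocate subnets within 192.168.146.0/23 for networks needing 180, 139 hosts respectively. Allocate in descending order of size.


180 hosts -> /24 (254 usable): 192.168.146.0/24
139 hosts -> /24 (254 usable): 192.168.147.0/24
Allocation: 192.168.146.0/24 (180 hosts, 254 usable); 192.168.147.0/24 (139 hosts, 254 usable)


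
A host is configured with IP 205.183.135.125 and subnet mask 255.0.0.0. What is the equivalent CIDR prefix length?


Binary: 11111111.00000000.00000000.00000000
Count leading 1s
Prefix: /8


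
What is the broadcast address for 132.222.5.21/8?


Network: 132.0.0.0/8
Host bits = 24
Set all host bits to 1:
Broadcast: 132.255.255.255


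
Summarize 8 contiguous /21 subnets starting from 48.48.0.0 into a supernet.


Original prefix: /21
Number of subnets: 8 = 2^3
New prefix = 21 - 3 = 18
Supernet: 48.48.0.0/18


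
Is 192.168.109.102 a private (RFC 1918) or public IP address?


RFC 1918 private ranges:
  10.0.0.0/8 (10.0.0.0 - 10.255.255.255)
  172.16.0.0/12 (172.16.0.0 - 172.31.255.255)
  192.168.0.0/16 (192.168.0.0 - 192.168.255.255)
Private (in 192.168.0.0/16)


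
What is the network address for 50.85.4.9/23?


IP:   00110010.01010101.00000100.00001001
Mask: 11111111.11111111.11111110.00000000
AND operation:
Net:  00110010.01010101.00000100.00000000
Network: 50.85.4.0/23


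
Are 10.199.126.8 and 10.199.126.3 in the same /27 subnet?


Mask: 255.255.255.224
10.199.126.8 AND mask = 10.199.126.0
10.199.126.3 AND mask = 10.199.126.0
Yes, same subnet (10.199.126.0)


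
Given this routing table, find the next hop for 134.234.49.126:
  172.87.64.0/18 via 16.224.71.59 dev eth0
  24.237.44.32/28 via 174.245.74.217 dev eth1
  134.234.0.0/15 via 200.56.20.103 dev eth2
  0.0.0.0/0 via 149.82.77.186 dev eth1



Longest prefix match for 134.234.49.126:
  /18 172.87.64.0: no
  /28 24.237.44.32: no
  /15 134.234.0.0: MATCH
  /0 0.0.0.0: MATCH
Selected: next-hop 200.56.20.103 via eth2 (matched /15)


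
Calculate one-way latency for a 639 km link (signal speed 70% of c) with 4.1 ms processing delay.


Speed = 0.7 * 3e5 km/s = 210000 km/s
Propagation delay = 639 / 210000 = 0.003 s = 3.0429 ms
Processing delay = 4.1 ms
Total one-way latency = 7.1429 ms


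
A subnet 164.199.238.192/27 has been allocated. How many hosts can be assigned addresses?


Host bits = 32 - 27 = 5
Total addresses = 2^5 = 32
Usable = total - 2 (network and broadcast)
Usable hosts: 30


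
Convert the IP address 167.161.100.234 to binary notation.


167 = 10100111
161 = 10100001
100 = 01100100
234 = 11101010
Binary: 10100111.10100001.01100100.11101010


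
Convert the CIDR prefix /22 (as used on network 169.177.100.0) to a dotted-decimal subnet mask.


/22 means 22 network bits, 10 host bits
Binary: 11111111111111111111110000000000
Mask: 255.255.252.0


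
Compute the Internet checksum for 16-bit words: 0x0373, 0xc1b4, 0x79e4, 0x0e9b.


Sum all words (with carry folding):
+ 0x0373 = 0x0373
+ 0xc1b4 = 0xc527
+ 0x79e4 = 0x3f0c
+ 0x0e9b = 0x4da7
One's complement: ~0x4da7
Checksum = 0xb258


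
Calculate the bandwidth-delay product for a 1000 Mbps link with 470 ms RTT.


BDP = bandwidth * RTT
= 1000 Mbps * 470 ms
= 1000 * 1e6 * 470 / 1000 bits
= 470000000 bits
= 58750000 bytes
= 57373.0469 KB
BDP = 470000000 bits (58750000 bytes)


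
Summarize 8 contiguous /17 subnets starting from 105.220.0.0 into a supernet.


Original prefix: /17
Number of subnets: 8 = 2^3
New prefix = 17 - 3 = 14
Supernet: 105.220.0.0/14


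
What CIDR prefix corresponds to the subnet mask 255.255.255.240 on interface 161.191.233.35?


Binary: 11111111.11111111.11111111.11110000
Count leading 1s
Prefix: /28


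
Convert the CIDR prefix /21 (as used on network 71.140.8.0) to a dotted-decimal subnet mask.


/21 means 21 network bits, 11 host bits
Binary: 11111111111111111111100000000000
Mask: 255.255.248.0


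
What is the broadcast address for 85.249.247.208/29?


Network: 85.249.247.208/29
Host bits = 3
Set all host bits to 1:
Broadcast: 85.249.247.215


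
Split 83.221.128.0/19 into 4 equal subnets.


New prefix = 19 + 2 = 21
Each subnet has 2048 addresses
  83.221.128.0/21
  83.221.136.0/21
  83.221.144.0/21
  83.221.152.0/21
Subnets: 83.221.128.0/21, 83.221.136.0/21, 83.221.144.0/21, 83.221.152.0/21


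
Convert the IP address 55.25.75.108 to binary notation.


55 = 00110111
25 = 00011001
75 = 01001011
108 = 01101100
Binary: 00110111.00011001.01001011.01101100


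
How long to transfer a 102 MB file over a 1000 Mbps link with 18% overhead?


Effective throughput = 1000 * (1 - 18/100) = 820.0 Mbps
File size in Mb = 102 * 8 = 816 Mb
Time = 816 / 820.0
Time = 0.9951 seconds


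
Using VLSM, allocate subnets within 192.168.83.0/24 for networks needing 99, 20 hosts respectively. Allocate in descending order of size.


99 hosts -> /25 (126 usable): 192.168.83.0/25
20 hosts -> /27 (30 usable): 192.168.83.128/27
Allocation: 192.168.83.0/25 (99 hosts, 126 usable); 192.168.83.128/27 (20 hosts, 30 usable)


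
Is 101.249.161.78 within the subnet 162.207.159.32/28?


Subnet network: 162.207.159.32
Test IP AND mask: 101.249.161.64
No, 101.249.161.78 is not in 162.207.159.32/28


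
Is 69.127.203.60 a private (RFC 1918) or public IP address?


RFC 1918 private ranges:
  10.0.0.0/8 (10.0.0.0 - 10.255.255.255)
  172.16.0.0/12 (172.16.0.0 - 172.31.255.255)
  192.168.0.0/16 (192.168.0.0 - 192.168.255.255)
Public (not in any RFC 1918 range)


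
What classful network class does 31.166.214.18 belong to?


First octet: 31
Binary: 00011111
0xxxxxxx -> Class A (1-126)
Class A, default mask 255.0.0.0 (/8)


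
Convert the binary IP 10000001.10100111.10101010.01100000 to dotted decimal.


10000001 = 129
10100111 = 167
10101010 = 170
01100000 = 96
IP: 129.167.170.96


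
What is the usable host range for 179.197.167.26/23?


Network: 179.197.166.0
Broadcast: 179.197.167.255
First usable = network + 1
Last usable = broadcast - 1
Range: 179.197.166.1 to 179.197.167.254


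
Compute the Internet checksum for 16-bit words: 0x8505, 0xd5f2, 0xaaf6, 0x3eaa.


Sum all words (with carry folding):
+ 0x8505 = 0x8505
+ 0xd5f2 = 0x5af8
+ 0xaaf6 = 0x05ef
+ 0x3eaa = 0x4499
One's complement: ~0x4499
Checksum = 0xbb66


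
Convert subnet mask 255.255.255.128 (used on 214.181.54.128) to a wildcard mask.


Subnet mask: 255.255.255.128
Wildcard = 255.255.255.255 - subnet mask
255 - 255 = 0
255 - 255 = 0
255 - 255 = 0
255 - 128 = 127
Wildcard: 0.0.0.127


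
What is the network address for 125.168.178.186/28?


IP:   01111101.10101000.10110010.10111010
Mask: 11111111.11111111.11111111.11110000
AND operation:
Net:  01111101.10101000.10110010.10110000
Network: 125.168.178.176/28


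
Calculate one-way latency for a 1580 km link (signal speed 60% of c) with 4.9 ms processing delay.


Speed = 0.6 * 3e5 km/s = 180000 km/s
Propagation delay = 1580 / 180000 = 0.0088 s = 8.7778 ms
Processing delay = 4.9 ms
Total one-way latency = 13.6778 ms


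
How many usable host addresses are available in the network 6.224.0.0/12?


Host bits = 32 - 12 = 20
Total addresses = 2^20 = 1048576
Usable = total - 2 (network and broadcast)
Usable hosts: 1048574


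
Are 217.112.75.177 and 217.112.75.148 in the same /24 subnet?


Mask: 255.255.255.0
217.112.75.177 AND mask = 217.112.75.0
217.112.75.148 AND mask = 217.112.75.0
Yes, same subnet (217.112.75.0)


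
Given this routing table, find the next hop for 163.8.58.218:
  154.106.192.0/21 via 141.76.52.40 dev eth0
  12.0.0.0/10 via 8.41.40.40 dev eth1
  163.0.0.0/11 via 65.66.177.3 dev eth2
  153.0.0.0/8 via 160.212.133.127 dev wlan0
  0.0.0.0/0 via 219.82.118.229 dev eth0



Longest prefix match for 163.8.58.218:
  /21 154.106.192.0: no
  /10 12.0.0.0: no
  /11 163.0.0.0: MATCH
  /8 153.0.0.0: no
  /0 0.0.0.0: MATCH
Selected: next-hop 65.66.177.3 via eth2 (matched /11)


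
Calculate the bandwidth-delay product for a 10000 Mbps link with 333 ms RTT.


BDP = bandwidth * RTT
= 10000 Mbps * 333 ms
= 10000 * 1e6 * 333 / 1000 bits
= 3330000000 bits
= 416250000 bytes
= 406494.1406 KB
BDP = 3330000000 bits (416250000 bytes)


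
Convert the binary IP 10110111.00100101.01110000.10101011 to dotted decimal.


10110111 = 183
00100101 = 37
01110000 = 112
10101011 = 171
IP: 183.37.112.171


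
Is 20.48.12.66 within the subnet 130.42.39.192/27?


Subnet network: 130.42.39.192
Test IP AND mask: 20.48.12.64
No, 20.48.12.66 is not in 130.42.39.192/27


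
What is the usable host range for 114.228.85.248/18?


Network: 114.228.64.0
Broadcast: 114.228.127.255
First usable = network + 1
Last usable = broadcast - 1
Range: 114.228.64.1 to 114.228.127.254


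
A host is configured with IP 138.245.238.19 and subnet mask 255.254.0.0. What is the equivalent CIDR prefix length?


Binary: 11111111.11111110.00000000.00000000
Count leading 1s
Prefix: /15


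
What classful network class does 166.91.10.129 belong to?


First octet: 166
Binary: 10100110
10xxxxxx -> Class B (128-191)
Class B, default mask 255.255.0.0 (/16)


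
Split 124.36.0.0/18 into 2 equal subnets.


New prefix = 18 + 1 = 19
Each subnet has 8192 addresses
  124.36.0.0/19
  124.36.32.0/19
Subnets: 124.36.0.0/19, 124.36.32.0/19


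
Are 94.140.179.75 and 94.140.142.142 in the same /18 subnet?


Mask: 255.255.192.0
94.140.179.75 AND mask = 94.140.128.0
94.140.142.142 AND mask = 94.140.128.0
Yes, same subnet (94.140.128.0)


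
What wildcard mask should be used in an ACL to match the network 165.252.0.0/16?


Subnet mask: 255.255.0.0
Wildcard = 255.255.255.255 - subnet mask
255 - 255 = 0
255 - 255 = 0
255 - 0 = 255
255 - 0 = 255
Wildcard: 0.0.255.255


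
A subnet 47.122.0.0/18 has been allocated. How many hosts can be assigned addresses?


Host bits = 32 - 18 = 14
Total addresses = 2^14 = 16384
Usable = total - 2 (network and broadcast)
Usable hosts: 16382


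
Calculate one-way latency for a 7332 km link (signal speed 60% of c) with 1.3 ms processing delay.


Speed = 0.6 * 3e5 km/s = 180000 km/s
Propagation delay = 7332 / 180000 = 0.0407 s = 40.7333 ms
Processing delay = 1.3 ms
Total one-way latency = 42.0333 ms


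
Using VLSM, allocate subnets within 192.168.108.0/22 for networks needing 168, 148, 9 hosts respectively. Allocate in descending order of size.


168 hosts -> /24 (254 usable): 192.168.108.0/24
148 hosts -> /24 (254 usable): 192.168.109.0/24
9 hosts -> /28 (14 usable): 192.168.110.0/28
Allocation: 192.168.108.0/24 (168 hosts, 254 usable); 192.168.109.0/24 (148 hosts, 254 usable); 192.168.110.0/28 (9 hosts, 14 usable)


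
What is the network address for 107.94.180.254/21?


IP:   01101011.01011110.10110100.11111110
Mask: 11111111.11111111.11111000.00000000
AND operation:
Net:  01101011.01011110.10110000.00000000
Network: 107.94.176.0/21


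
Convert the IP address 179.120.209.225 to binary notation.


179 = 10110011
120 = 01111000
209 = 11010001
225 = 11100001
Binary: 10110011.01111000.11010001.11100001


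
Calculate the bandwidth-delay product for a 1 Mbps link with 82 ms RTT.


BDP = bandwidth * RTT
= 1 Mbps * 82 ms
= 1 * 1e6 * 82 / 1000 bits
= 82000 bits
= 10250 bytes
= 10.0098 KB
BDP = 82000 bits (10250 bytes)


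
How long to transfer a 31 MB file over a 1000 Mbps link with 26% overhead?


Effective throughput = 1000 * (1 - 26/100) = 740 Mbps
File size in Mb = 31 * 8 = 248 Mb
Time = 248 / 740
Time = 0.3351 seconds


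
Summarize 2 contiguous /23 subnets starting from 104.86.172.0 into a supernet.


Original prefix: /23
Number of subnets: 2 = 2^1
New prefix = 23 - 1 = 22
Supernet: 104.86.172.0/22


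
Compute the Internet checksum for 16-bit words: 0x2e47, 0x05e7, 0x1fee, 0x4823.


Sum all words (with carry folding):
+ 0x2e47 = 0x2e47
+ 0x05e7 = 0x342e
+ 0x1fee = 0x541c
+ 0x4823 = 0x9c3f
One's complement: ~0x9c3f
Checksum = 0x63c0


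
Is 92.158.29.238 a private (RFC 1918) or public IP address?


RFC 1918 private ranges:
  10.0.0.0/8 (10.0.0.0 - 10.255.255.255)
  172.16.0.0/12 (172.16.0.0 - 172.31.255.255)
  192.168.0.0/16 (192.168.0.0 - 192.168.255.255)
Public (not in any RFC 1918 range)


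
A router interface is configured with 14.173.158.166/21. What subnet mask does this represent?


/21 means 21 network bits, 11 host bits
Binary: 11111111111111111111100000000000
Mask: 255.255.248.0


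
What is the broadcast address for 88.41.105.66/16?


Network: 88.41.0.0/16
Host bits = 16
Set all host bits to 1:
Broadcast: 88.41.255.255


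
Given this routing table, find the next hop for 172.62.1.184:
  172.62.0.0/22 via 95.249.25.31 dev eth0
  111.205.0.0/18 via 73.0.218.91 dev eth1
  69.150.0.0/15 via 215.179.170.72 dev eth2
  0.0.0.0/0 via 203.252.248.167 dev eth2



Longest prefix match for 172.62.1.184:
  /22 172.62.0.0: MATCH
  /18 111.205.0.0: no
  /15 69.150.0.0: no
  /0 0.0.0.0: MATCH
Selected: next-hop 95.249.25.31 via eth0 (matched /22)


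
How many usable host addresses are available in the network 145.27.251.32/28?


Host bits = 32 - 28 = 4
Total addresses = 2^4 = 16
Usable = total - 2 (network and broadcast)
Usable hosts: 14


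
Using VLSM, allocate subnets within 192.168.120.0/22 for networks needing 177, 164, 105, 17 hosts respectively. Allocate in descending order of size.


177 hosts -> /24 (254 usable): 192.168.120.0/24
164 hosts -> /24 (254 usable): 192.168.121.0/24
105 hosts -> /25 (126 usable): 192.168.122.0/25
17 hosts -> /27 (30 usable): 192.168.122.128/27
Allocation: 192.168.120.0/24 (177 hosts, 254 usable); 192.168.121.0/24 (164 hosts, 254 usable); 192.168.122.0/25 (105 hosts, 126 usable); 192.168.122.128/27 (17 hosts, 30 usable)


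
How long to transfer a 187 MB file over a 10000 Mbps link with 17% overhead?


Effective throughput = 10000 * (1 - 17/100) = 8300 Mbps
File size in Mb = 187 * 8 = 1496 Mb
Time = 1496 / 8300
Time = 0.1802 seconds


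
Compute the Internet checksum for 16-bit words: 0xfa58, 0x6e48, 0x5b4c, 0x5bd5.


Sum all words (with carry folding):
+ 0xfa58 = 0xfa58
+ 0x6e48 = 0x68a1
+ 0x5b4c = 0xc3ed
+ 0x5bd5 = 0x1fc3
One's complement: ~0x1fc3
Checksum = 0xe03c


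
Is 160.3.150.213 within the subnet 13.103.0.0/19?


Subnet network: 13.103.0.0
Test IP AND mask: 160.3.128.0
No, 160.3.150.213 is not in 13.103.0.0/19


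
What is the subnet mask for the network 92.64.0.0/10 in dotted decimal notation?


/10 means 10 network bits, 22 host bits
Binary: 11111111110000000000000000000000
Mask: 255.192.0.0


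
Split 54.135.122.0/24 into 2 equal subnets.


New prefix = 24 + 1 = 25
Each subnet has 128 addresses
  54.135.122.0/25
  54.135.122.128/25
Subnets: 54.135.122.0/25, 54.135.122.128/25


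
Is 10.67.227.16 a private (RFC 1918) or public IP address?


RFC 1918 private ranges:
  10.0.0.0/8 (10.0.0.0 - 10.255.255.255)
  172.16.0.0/12 (172.16.0.0 - 172.31.255.255)
  192.168.0.0/16 (192.168.0.0 - 192.168.255.255)
Private (in 10.0.0.0/8)


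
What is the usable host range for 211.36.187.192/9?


Network: 211.0.0.0
Broadcast: 211.127.255.255
First usable = network + 1
Last usable = broadcast - 1
Range: 211.0.0.1 to 211.127.255.254


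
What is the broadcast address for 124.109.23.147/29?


Network: 124.109.23.144/29
Host bits = 3
Set all host bits to 1:
Broadcast: 124.109.23.151


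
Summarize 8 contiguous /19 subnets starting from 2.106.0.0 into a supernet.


Original prefix: /19
Number of subnets: 8 = 2^3
New prefix = 19 - 3 = 16
Supernet: 2.106.0.0/16


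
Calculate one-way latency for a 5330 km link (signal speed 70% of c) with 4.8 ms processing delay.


Speed = 0.7 * 3e5 km/s = 210000 km/s
Propagation delay = 5330 / 210000 = 0.0254 s = 25.381 ms
Processing delay = 4.8 ms
Total one-way latency = 30.181 ms


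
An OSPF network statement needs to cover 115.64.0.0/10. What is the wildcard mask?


Subnet mask: 255.192.0.0
Wildcard = 255.255.255.255 - subnet mask
255 - 255 = 0
255 - 192 = 63
255 - 0 = 255
255 - 0 = 255
Wildcard: 0.63.255.255


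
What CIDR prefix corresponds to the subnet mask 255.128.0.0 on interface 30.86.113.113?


Binary: 11111111.10000000.00000000.00000000
Count leading 1s
Prefix: /9


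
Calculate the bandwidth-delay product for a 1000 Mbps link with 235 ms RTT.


BDP = bandwidth * RTT
= 1000 Mbps * 235 ms
= 1000 * 1e6 * 235 / 1000 bits
= 235000000 bits
= 29375000 bytes
= 28686.5234 KB
BDP = 235000000 bits (29375000 bytes)


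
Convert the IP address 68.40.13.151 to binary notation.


68 = 01000100
40 = 00101000
13 = 00001101
151 = 10010111
Binary: 01000100.00101000.00001101.10010111


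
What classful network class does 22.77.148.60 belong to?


First octet: 22
Binary: 00010110
0xxxxxxx -> Class A (1-126)
Class A, default mask 255.0.0.0 (/8)


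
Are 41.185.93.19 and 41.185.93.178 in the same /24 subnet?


Mask: 255.255.255.0
41.185.93.19 AND mask = 41.185.93.0
41.185.93.178 AND mask = 41.185.93.0
Yes, same subnet (41.185.93.0)


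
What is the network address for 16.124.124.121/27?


IP:   00010000.01111100.01111100.01111001
Mask: 11111111.11111111.11111111.11100000
AND operation:
Net:  00010000.01111100.01111100.01100000
Network: 16.124.124.96/27


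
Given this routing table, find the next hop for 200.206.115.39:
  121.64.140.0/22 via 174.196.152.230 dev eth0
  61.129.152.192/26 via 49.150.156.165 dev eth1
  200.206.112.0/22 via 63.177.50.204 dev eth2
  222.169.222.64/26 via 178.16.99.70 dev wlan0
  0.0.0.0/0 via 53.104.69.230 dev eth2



Longest prefix match for 200.206.115.39:
  /22 121.64.140.0: no
  /26 61.129.152.192: no
  /22 200.206.112.0: MATCH
  /26 222.169.222.64: no
  /0 0.0.0.0: MATCH
Selected: next-hop 63.177.50.204 via eth2 (matched /22)


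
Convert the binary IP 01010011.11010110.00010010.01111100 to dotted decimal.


01010011 = 83
11010110 = 214
00010010 = 18
01111100 = 124
IP: 83.214.18.124


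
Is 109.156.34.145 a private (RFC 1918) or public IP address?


RFC 1918 private ranges:
  10.0.0.0/8 (10.0.0.0 - 10.255.255.255)
  172.16.0.0/12 (172.16.0.0 - 172.31.255.255)
  192.168.0.0/16 (192.168.0.0 - 192.168.255.255)
Public (not in any RFC 1918 range)


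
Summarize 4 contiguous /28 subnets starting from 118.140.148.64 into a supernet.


Original prefix: /28
Number of subnets: 4 = 2^2
New prefix = 28 - 2 = 26
Supernet: 118.140.148.64/26


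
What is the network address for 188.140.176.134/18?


IP:   10111100.10001100.10110000.10000110
Mask: 11111111.11111111.11000000.00000000
AND operation:
Net:  10111100.10001100.10000000.00000000
Network: 188.140.128.0/18


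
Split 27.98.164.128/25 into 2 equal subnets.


New prefix = 25 + 1 = 26
Each subnet has 64 addresses
  27.98.164.128/26
  27.98.164.192/26
Subnets: 27.98.164.128/26, 27.98.164.192/26


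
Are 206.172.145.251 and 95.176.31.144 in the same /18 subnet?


Mask: 255.255.192.0
206.172.145.251 AND mask = 206.172.128.0
95.176.31.144 AND mask = 95.176.0.0
No, different subnets (206.172.128.0 vs 95.176.0.0)


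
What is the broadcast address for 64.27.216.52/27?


Network: 64.27.216.32/27
Host bits = 5
Set all host bits to 1:
Broadcast: 64.27.216.63


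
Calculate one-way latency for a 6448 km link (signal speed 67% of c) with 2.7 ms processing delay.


Speed = 0.67 * 3e5 km/s = 201000 km/s
Propagation delay = 6448 / 201000 = 0.0321 s = 32.0796 ms
Processing delay = 2.7 ms
Total one-way latency = 34.7796 ms


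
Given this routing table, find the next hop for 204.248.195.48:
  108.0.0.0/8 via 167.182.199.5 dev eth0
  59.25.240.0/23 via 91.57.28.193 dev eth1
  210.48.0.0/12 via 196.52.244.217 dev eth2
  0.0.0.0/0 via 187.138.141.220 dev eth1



Longest prefix match for 204.248.195.48:
  /8 108.0.0.0: no
  /23 59.25.240.0: no
  /12 210.48.0.0: no
  /0 0.0.0.0: MATCH
Selected: next-hop 187.138.141.220 via eth1 (matched /0)


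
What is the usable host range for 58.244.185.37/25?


Network: 58.244.185.0
Broadcast: 58.244.185.127
First usable = network + 1
Last usable = broadcast - 1
Range: 58.244.185.1 to 58.244.185.126


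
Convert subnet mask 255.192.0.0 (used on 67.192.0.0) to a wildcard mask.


Subnet mask: 255.192.0.0
Wildcard = 255.255.255.255 - subnet mask
255 - 255 = 0
255 - 192 = 63
255 - 0 = 255
255 - 0 = 255
Wildcard: 0.63.255.255


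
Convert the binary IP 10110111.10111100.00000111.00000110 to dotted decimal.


10110111 = 183
10111100 = 188
00000111 = 7
00000110 = 6
IP: 183.188.7.6


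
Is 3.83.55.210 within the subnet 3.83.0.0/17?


Subnet network: 3.83.0.0
Test IP AND mask: 3.83.0.0
Yes, 3.83.55.210 is in 3.83.0.0/17


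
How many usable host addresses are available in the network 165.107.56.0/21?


Host bits = 32 - 21 = 11
Total addresses = 2^11 = 2048
Usable = total - 2 (network and broadcast)
Usable hosts: 2046


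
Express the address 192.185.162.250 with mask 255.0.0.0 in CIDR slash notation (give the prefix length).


Binary: 11111111.00000000.00000000.00000000
Count leading 1s
Prefix: /8


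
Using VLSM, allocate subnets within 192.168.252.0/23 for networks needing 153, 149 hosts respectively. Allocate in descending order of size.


153 hosts -> /24 (254 usable): 192.168.252.0/24
149 hosts -> /24 (254 usable): 192.168.253.0/24
Allocation: 192.168.252.0/24 (153 hosts, 254 usable); 192.168.253.0/24 (149 hosts, 254 usable)


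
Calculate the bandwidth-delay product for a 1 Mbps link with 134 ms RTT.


BDP = bandwidth * RTT
= 1 Mbps * 134 ms
= 1 * 1e6 * 134 / 1000 bits
= 134000 bits
= 16750 bytes
= 16.3574 KB
BDP = 134000 bits (16750 bytes)


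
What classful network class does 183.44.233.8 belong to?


First octet: 183
Binary: 10110111
10xxxxxx -> Class B (128-191)
Class B, default mask 255.255.0.0 (/16)


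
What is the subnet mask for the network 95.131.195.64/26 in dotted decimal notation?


/26 means 26 network bits, 6 host bits
Binary: 11111111111111111111111111000000
Mask: 255.255.255.192


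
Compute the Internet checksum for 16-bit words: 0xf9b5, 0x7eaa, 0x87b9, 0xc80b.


Sum all words (with carry folding):
+ 0xf9b5 = 0xf9b5
+ 0x7eaa = 0x7860
+ 0x87b9 = 0x001a
+ 0xc80b = 0xc825
One's complement: ~0xc825
Checksum = 0x37da


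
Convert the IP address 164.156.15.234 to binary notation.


164 = 10100100
156 = 10011100
15 = 00001111
234 = 11101010
Binary: 10100100.10011100.00001111.11101010


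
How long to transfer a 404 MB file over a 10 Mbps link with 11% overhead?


Effective throughput = 10 * (1 - 11/100) = 8.9 Mbps
File size in Mb = 404 * 8 = 3232 Mb
Time = 3232 / 8.9
Time = 363.1461 seconds


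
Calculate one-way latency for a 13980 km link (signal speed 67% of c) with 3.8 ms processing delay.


Speed = 0.67 * 3e5 km/s = 201000 km/s
Propagation delay = 13980 / 201000 = 0.0696 s = 69.5522 ms
Processing delay = 3.8 ms
Total one-way latency = 73.3522 ms


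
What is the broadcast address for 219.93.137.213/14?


Network: 219.92.0.0/14
Host bits = 18
Set all host bits to 1:
Broadcast: 219.95.255.255


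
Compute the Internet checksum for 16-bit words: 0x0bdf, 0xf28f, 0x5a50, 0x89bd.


Sum all words (with carry folding):
+ 0x0bdf = 0x0bdf
+ 0xf28f = 0xfe6e
+ 0x5a50 = 0x58bf
+ 0x89bd = 0xe27c
One's complement: ~0xe27c
Checksum = 0x1d83


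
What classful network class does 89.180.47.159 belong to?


First octet: 89
Binary: 01011001
0xxxxxxx -> Class A (1-126)
Class A, default mask 255.0.0.0 (/8)


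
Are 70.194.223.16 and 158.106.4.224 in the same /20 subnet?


Mask: 255.255.240.0
70.194.223.16 AND mask = 70.194.208.0
158.106.4.224 AND mask = 158.106.0.0
No, different subnets (70.194.208.0 vs 158.106.0.0)


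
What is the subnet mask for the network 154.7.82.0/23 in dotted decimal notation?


/23 means 23 network bits, 9 host bits
Binary: 11111111111111111111111000000000
Mask: 255.255.254.0


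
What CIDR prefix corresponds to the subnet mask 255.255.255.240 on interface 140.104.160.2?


Binary: 11111111.11111111.11111111.11110000
Count leading 1s
Prefix: /28


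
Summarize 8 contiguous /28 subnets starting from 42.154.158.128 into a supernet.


Original prefix: /28
Number of subnets: 8 = 2^3
New prefix = 28 - 3 = 25
Supernet: 42.154.158.128/25


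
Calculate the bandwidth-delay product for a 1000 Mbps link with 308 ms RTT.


BDP = bandwidth * RTT
= 1000 Mbps * 308 ms
= 1000 * 1e6 * 308 / 1000 bits
= 308000000 bits
= 38500000 bytes
= 37597.6562 KB
BDP = 308000000 bits (38500000 bytes)


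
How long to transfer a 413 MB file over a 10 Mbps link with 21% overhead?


Effective throughput = 10 * (1 - 21/100) = 7.9 Mbps
File size in Mb = 413 * 8 = 3304 Mb
Time = 3304 / 7.9
Time = 418.2278 seconds


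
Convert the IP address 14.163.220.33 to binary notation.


14 = 00001110
163 = 10100011
220 = 11011100
33 = 00100001
Binary: 00001110.10100011.11011100.00100001


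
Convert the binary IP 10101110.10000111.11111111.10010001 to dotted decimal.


10101110 = 174
10000111 = 135
11111111 = 255
10010001 = 145
IP: 174.135.255.145


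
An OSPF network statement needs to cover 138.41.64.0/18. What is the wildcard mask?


Subnet mask: 255.255.192.0
Wildcard = 255.255.255.255 - subnet mask
255 - 255 = 0
255 - 255 = 0
255 - 192 = 63
255 - 0 = 255
Wildcard: 0.0.63.255


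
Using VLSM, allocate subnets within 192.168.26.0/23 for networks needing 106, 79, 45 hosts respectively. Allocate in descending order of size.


106 hosts -> /25 (126 usable): 192.168.26.0/25
79 hosts -> /25 (126 usable): 192.168.26.128/25
45 hosts -> /26 (62 usable): 192.168.27.0/26
Allocation: 192.168.26.0/25 (106 hosts, 126 usable); 192.168.26.128/25 (79 hosts, 126 usable); 192.168.27.0/26 (45 hosts, 62 usable)


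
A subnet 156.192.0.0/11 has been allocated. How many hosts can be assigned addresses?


Host bits = 32 - 11 = 21
Total addresses = 2^21 = 2097152
Usable = total - 2 (network and broadcast)
Usable hosts: 2097150


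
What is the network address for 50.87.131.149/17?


IP:   00110010.01010111.10000011.10010101
Mask: 11111111.11111111.10000000.00000000
AND operation:
Net:  00110010.01010111.10000000.00000000
Network: 50.87.128.0/17


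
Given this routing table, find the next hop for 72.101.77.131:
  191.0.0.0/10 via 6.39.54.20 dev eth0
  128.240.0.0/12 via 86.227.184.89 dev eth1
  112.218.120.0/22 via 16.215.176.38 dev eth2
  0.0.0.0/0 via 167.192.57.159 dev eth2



Longest prefix match for 72.101.77.131:
  /10 191.0.0.0: no
  /12 128.240.0.0: no
  /22 112.218.120.0: no
  /0 0.0.0.0: MATCH
Selected: next-hop 167.192.57.159 via eth2 (matched /0)


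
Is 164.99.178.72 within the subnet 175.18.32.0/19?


Subnet network: 175.18.32.0
Test IP AND mask: 164.99.160.0
No, 164.99.178.72 is not in 175.18.32.0/19


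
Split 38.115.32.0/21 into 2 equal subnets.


New prefix = 21 + 1 = 22
Each subnet has 1024 addresses
  38.115.32.0/22
  38.115.36.0/22
Subnets: 38.115.32.0/22, 38.115.36.0/22


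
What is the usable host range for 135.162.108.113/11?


Network: 135.160.0.0
Broadcast: 135.191.255.255
First usable = network + 1
Last usable = broadcast - 1
Range: 135.160.0.1 to 135.191.255.254


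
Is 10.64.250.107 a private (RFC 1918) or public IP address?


RFC 1918 private ranges:
  10.0.0.0/8 (10.0.0.0 - 10.255.255.255)
  172.16.0.0/12 (172.16.0.0 - 172.31.255.255)
  192.168.0.0/16 (192.168.0.0 - 192.168.255.255)
Private (in 10.0.0.0/8)


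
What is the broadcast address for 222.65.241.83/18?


Network: 222.65.192.0/18
Host bits = 14
Set all host bits to 1:
Broadcast: 222.65.255.255


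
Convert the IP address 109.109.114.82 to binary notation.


109 = 01101101
109 = 01101101
114 = 01110010
82 = 01010010
Binary: 01101101.01101101.01110010.01010010


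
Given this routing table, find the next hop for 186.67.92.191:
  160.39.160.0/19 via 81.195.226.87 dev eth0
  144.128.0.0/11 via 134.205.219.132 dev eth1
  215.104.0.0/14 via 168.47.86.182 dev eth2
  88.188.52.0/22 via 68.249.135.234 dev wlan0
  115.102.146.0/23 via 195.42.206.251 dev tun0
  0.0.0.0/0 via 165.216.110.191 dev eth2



Longest prefix match for 186.67.92.191:
  /19 160.39.160.0: no
  /11 144.128.0.0: no
  /14 215.104.0.0: no
  /22 88.188.52.0: no
  /23 115.102.146.0: no
  /0 0.0.0.0: MATCH
Selected: next-hop 165.216.110.191 via eth2 (matched /0)


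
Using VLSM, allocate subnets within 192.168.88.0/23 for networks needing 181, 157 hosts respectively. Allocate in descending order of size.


181 hosts -> /24 (254 usable): 192.168.88.0/24
157 hosts -> /24 (254 usable): 192.168.89.0/24
Allocation: 192.168.88.0/24 (181 hosts, 254 usable); 192.168.89.0/24 (157 hosts, 254 usable)


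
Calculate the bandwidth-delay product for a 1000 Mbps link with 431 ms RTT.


BDP = bandwidth * RTT
= 1000 Mbps * 431 ms
= 1000 * 1e6 * 431 / 1000 bits
= 431000000 bits
= 53875000 bytes
= 52612.3047 KB
BDP = 431000000 bits (53875000 bytes)


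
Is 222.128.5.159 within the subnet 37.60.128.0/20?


Subnet network: 37.60.128.0
Test IP AND mask: 222.128.0.0
No, 222.128.5.159 is not in 37.60.128.0/20


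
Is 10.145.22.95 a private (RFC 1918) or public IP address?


RFC 1918 private ranges:
  10.0.0.0/8 (10.0.0.0 - 10.255.255.255)
  172.16.0.0/12 (172.16.0.0 - 172.31.255.255)
  192.168.0.0/16 (192.168.0.0 - 192.168.255.255)
Private (in 10.0.0.0/8)


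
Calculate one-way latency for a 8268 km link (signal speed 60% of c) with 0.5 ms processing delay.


Speed = 0.6 * 3e5 km/s = 180000 km/s
Propagation delay = 8268 / 180000 = 0.0459 s = 45.9333 ms
Processing delay = 0.5 ms
Total one-way latency = 46.4333 ms


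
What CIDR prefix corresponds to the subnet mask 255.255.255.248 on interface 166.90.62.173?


Binary: 11111111.11111111.11111111.11111000
Count leading 1s
Prefix: /29


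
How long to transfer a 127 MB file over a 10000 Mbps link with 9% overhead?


Effective throughput = 10000 * (1 - 9/100) = 9100 Mbps
File size in Mb = 127 * 8 = 1016 Mb
Time = 1016 / 9100
Time = 0.1116 seconds


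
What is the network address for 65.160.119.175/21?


IP:   01000001.10100000.01110111.10101111
Mask: 11111111.11111111.11111000.00000000
AND operation:
Net:  01000001.10100000.01110000.00000000
Network: 65.160.112.0/21


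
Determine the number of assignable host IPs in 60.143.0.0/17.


Host bits = 32 - 17 = 15
Total addresses = 2^15 = 32768
Usable = total - 2 (network and broadcast)
Usable hosts: 32766


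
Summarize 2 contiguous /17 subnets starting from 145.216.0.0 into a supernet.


Original prefix: /17
Number of subnets: 2 = 2^1
New prefix = 17 - 1 = 16
Supernet: 145.216.0.0/16


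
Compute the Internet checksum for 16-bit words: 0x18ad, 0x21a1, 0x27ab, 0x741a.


Sum all words (with carry folding):
+ 0x18ad = 0x18ad
+ 0x21a1 = 0x3a4e
+ 0x27ab = 0x61f9
+ 0x741a = 0xd613
One's complement: ~0xd613
Checksum = 0x29ec


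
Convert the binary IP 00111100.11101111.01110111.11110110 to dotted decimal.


00111100 = 60
11101111 = 239
01110111 = 119
11110110 = 246
IP: 60.239.119.246


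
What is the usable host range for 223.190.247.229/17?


Network: 223.190.128.0
Broadcast: 223.190.255.255
First usable = network + 1
Last usable = broadcast - 1
Range: 223.190.128.1 to 223.190.255.254


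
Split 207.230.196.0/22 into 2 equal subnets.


New prefix = 22 + 1 = 23
Each subnet has 512 addresses
  207.230.196.0/23
  207.230.198.0/23
Subnets: 207.230.196.0/23, 207.230.198.0/23


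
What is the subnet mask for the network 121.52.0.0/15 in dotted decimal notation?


/15 means 15 network bits, 17 host bits
Binary: 11111111111111100000000000000000
Mask: 255.254.0.0


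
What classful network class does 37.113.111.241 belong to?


First octet: 37
Binary: 00100101
0xxxxxxx -> Class A (1-126)
Class A, default mask 255.0.0.0 (/8)


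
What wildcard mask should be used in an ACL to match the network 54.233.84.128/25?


Subnet mask: 255.255.255.128
Wildcard = 255.255.255.255 - subnet mask
255 - 255 = 0
255 - 255 = 0
255 - 255 = 0
255 - 128 = 127
Wildcard: 0.0.0.127


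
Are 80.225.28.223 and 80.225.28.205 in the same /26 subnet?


Mask: 255.255.255.192
80.225.28.223 AND mask = 80.225.28.192
80.225.28.205 AND mask = 80.225.28.192
Yes, same subnet (80.225.28.192)


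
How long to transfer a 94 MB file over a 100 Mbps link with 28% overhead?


Effective throughput = 100 * (1 - 28/100) = 72 Mbps
File size in Mb = 94 * 8 = 752 Mb
Time = 752 / 72
Time = 10.4444 seconds


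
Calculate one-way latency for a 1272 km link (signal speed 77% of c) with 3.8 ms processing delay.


Speed = 0.77 * 3e5 km/s = 231000 km/s
Propagation delay = 1272 / 231000 = 0.0055 s = 5.5065 ms
Processing delay = 3.8 ms
Total one-way latency = 9.3065 ms


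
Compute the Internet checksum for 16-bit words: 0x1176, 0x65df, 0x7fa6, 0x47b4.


Sum all words (with carry folding):
+ 0x1176 = 0x1176
+ 0x65df = 0x7755
+ 0x7fa6 = 0xf6fb
+ 0x47b4 = 0x3eb0
One's complement: ~0x3eb0
Checksum = 0xc14f


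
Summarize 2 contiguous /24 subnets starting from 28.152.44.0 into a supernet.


Original prefix: /24
Number of subnets: 2 = 2^1
New prefix = 24 - 1 = 23
Supernet: 28.152.44.0/23


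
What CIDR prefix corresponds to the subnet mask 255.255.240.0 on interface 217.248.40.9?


Binary: 11111111.11111111.11110000.00000000
Count leading 1s
Prefix: /20


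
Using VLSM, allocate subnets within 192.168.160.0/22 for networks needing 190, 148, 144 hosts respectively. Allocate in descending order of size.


190 hosts -> /24 (254 usable): 192.168.160.0/24
148 hosts -> /24 (254 usable): 192.168.161.0/24
144 hosts -> /24 (254 usable): 192.168.162.0/24
Allocation: 192.168.160.0/24 (190 hosts, 254 usable); 192.168.161.0/24 (148 hosts, 254 usable); 192.168.162.0/24 (144 hosts, 254 usable)


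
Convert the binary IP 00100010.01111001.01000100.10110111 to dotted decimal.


00100010 = 34
01111001 = 121
01000100 = 68
10110111 = 183
IP: 34.121.68.183


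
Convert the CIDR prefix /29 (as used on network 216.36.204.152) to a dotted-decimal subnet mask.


/29 means 29 network bits, 3 host bits
Binary: 11111111111111111111111111111000
Mask: 255.255.255.248
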